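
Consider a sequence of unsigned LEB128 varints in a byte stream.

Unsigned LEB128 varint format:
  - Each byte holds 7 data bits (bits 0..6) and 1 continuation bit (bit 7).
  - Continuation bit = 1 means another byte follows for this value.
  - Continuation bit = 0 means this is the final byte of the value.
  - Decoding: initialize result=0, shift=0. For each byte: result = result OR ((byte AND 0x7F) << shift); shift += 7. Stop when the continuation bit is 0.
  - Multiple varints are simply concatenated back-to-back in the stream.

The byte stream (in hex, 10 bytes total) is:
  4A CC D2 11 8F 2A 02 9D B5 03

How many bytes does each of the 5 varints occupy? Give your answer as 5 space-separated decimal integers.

Answer: 1 3 2 1 3

Derivation:
  byte[0]=0x4A cont=0 payload=0x4A=74: acc |= 74<<0 -> acc=74 shift=7 [end]
Varint 1: bytes[0:1] = 4A -> value 74 (1 byte(s))
  byte[1]=0xCC cont=1 payload=0x4C=76: acc |= 76<<0 -> acc=76 shift=7
  byte[2]=0xD2 cont=1 payload=0x52=82: acc |= 82<<7 -> acc=10572 shift=14
  byte[3]=0x11 cont=0 payload=0x11=17: acc |= 17<<14 -> acc=289100 shift=21 [end]
Varint 2: bytes[1:4] = CC D2 11 -> value 289100 (3 byte(s))
  byte[4]=0x8F cont=1 payload=0x0F=15: acc |= 15<<0 -> acc=15 shift=7
  byte[5]=0x2A cont=0 payload=0x2A=42: acc |= 42<<7 -> acc=5391 shift=14 [end]
Varint 3: bytes[4:6] = 8F 2A -> value 5391 (2 byte(s))
  byte[6]=0x02 cont=0 payload=0x02=2: acc |= 2<<0 -> acc=2 shift=7 [end]
Varint 4: bytes[6:7] = 02 -> value 2 (1 byte(s))
  byte[7]=0x9D cont=1 payload=0x1D=29: acc |= 29<<0 -> acc=29 shift=7
  byte[8]=0xB5 cont=1 payload=0x35=53: acc |= 53<<7 -> acc=6813 shift=14
  byte[9]=0x03 cont=0 payload=0x03=3: acc |= 3<<14 -> acc=55965 shift=21 [end]
Varint 5: bytes[7:10] = 9D B5 03 -> value 55965 (3 byte(s))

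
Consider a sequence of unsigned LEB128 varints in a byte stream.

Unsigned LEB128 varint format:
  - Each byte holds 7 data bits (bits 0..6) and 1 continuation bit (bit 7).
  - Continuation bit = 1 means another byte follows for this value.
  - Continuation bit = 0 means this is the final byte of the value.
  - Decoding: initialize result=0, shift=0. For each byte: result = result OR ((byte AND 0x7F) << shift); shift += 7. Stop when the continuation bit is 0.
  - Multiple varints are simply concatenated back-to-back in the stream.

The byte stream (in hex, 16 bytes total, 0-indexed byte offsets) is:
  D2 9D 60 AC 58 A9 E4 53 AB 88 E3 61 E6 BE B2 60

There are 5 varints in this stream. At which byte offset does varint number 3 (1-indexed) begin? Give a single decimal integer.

Answer: 5

Derivation:
  byte[0]=0xD2 cont=1 payload=0x52=82: acc |= 82<<0 -> acc=82 shift=7
  byte[1]=0x9D cont=1 payload=0x1D=29: acc |= 29<<7 -> acc=3794 shift=14
  byte[2]=0x60 cont=0 payload=0x60=96: acc |= 96<<14 -> acc=1576658 shift=21 [end]
Varint 1: bytes[0:3] = D2 9D 60 -> value 1576658 (3 byte(s))
  byte[3]=0xAC cont=1 payload=0x2C=44: acc |= 44<<0 -> acc=44 shift=7
  byte[4]=0x58 cont=0 payload=0x58=88: acc |= 88<<7 -> acc=11308 shift=14 [end]
Varint 2: bytes[3:5] = AC 58 -> value 11308 (2 byte(s))
  byte[5]=0xA9 cont=1 payload=0x29=41: acc |= 41<<0 -> acc=41 shift=7
  byte[6]=0xE4 cont=1 payload=0x64=100: acc |= 100<<7 -> acc=12841 shift=14
  byte[7]=0x53 cont=0 payload=0x53=83: acc |= 83<<14 -> acc=1372713 shift=21 [end]
Varint 3: bytes[5:8] = A9 E4 53 -> value 1372713 (3 byte(s))
  byte[8]=0xAB cont=1 payload=0x2B=43: acc |= 43<<0 -> acc=43 shift=7
  byte[9]=0x88 cont=1 payload=0x08=8: acc |= 8<<7 -> acc=1067 shift=14
  byte[10]=0xE3 cont=1 payload=0x63=99: acc |= 99<<14 -> acc=1623083 shift=21
  byte[11]=0x61 cont=0 payload=0x61=97: acc |= 97<<21 -> acc=205046827 shift=28 [end]
Varint 4: bytes[8:12] = AB 88 E3 61 -> value 205046827 (4 byte(s))
  byte[12]=0xE6 cont=1 payload=0x66=102: acc |= 102<<0 -> acc=102 shift=7
  byte[13]=0xBE cont=1 payload=0x3E=62: acc |= 62<<7 -> acc=8038 shift=14
  byte[14]=0xB2 cont=1 payload=0x32=50: acc |= 50<<14 -> acc=827238 shift=21
  byte[15]=0x60 cont=0 payload=0x60=96: acc |= 96<<21 -> acc=202153830 shift=28 [end]
Varint 5: bytes[12:16] = E6 BE B2 60 -> value 202153830 (4 byte(s))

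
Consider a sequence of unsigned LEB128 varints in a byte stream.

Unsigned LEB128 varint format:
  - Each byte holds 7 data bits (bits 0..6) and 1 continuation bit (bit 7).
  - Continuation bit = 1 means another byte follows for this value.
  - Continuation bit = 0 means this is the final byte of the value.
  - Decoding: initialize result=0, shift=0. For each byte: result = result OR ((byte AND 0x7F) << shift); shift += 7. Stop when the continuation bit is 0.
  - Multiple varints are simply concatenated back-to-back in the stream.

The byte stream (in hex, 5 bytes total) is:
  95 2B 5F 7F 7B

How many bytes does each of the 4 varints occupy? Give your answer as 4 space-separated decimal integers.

Answer: 2 1 1 1

Derivation:
  byte[0]=0x95 cont=1 payload=0x15=21: acc |= 21<<0 -> acc=21 shift=7
  byte[1]=0x2B cont=0 payload=0x2B=43: acc |= 43<<7 -> acc=5525 shift=14 [end]
Varint 1: bytes[0:2] = 95 2B -> value 5525 (2 byte(s))
  byte[2]=0x5F cont=0 payload=0x5F=95: acc |= 95<<0 -> acc=95 shift=7 [end]
Varint 2: bytes[2:3] = 5F -> value 95 (1 byte(s))
  byte[3]=0x7F cont=0 payload=0x7F=127: acc |= 127<<0 -> acc=127 shift=7 [end]
Varint 3: bytes[3:4] = 7F -> value 127 (1 byte(s))
  byte[4]=0x7B cont=0 payload=0x7B=123: acc |= 123<<0 -> acc=123 shift=7 [end]
Varint 4: bytes[4:5] = 7B -> value 123 (1 byte(s))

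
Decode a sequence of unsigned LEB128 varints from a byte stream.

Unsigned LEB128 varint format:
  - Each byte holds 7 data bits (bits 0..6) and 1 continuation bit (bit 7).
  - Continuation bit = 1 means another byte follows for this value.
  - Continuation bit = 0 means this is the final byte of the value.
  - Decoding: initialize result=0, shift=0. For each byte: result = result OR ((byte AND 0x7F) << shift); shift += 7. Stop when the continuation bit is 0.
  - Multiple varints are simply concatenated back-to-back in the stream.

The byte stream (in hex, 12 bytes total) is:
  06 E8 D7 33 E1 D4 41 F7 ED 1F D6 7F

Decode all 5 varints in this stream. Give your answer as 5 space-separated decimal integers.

  byte[0]=0x06 cont=0 payload=0x06=6: acc |= 6<<0 -> acc=6 shift=7 [end]
Varint 1: bytes[0:1] = 06 -> value 6 (1 byte(s))
  byte[1]=0xE8 cont=1 payload=0x68=104: acc |= 104<<0 -> acc=104 shift=7
  byte[2]=0xD7 cont=1 payload=0x57=87: acc |= 87<<7 -> acc=11240 shift=14
  byte[3]=0x33 cont=0 payload=0x33=51: acc |= 51<<14 -> acc=846824 shift=21 [end]
Varint 2: bytes[1:4] = E8 D7 33 -> value 846824 (3 byte(s))
  byte[4]=0xE1 cont=1 payload=0x61=97: acc |= 97<<0 -> acc=97 shift=7
  byte[5]=0xD4 cont=1 payload=0x54=84: acc |= 84<<7 -> acc=10849 shift=14
  byte[6]=0x41 cont=0 payload=0x41=65: acc |= 65<<14 -> acc=1075809 shift=21 [end]
Varint 3: bytes[4:7] = E1 D4 41 -> value 1075809 (3 byte(s))
  byte[7]=0xF7 cont=1 payload=0x77=119: acc |= 119<<0 -> acc=119 shift=7
  byte[8]=0xED cont=1 payload=0x6D=109: acc |= 109<<7 -> acc=14071 shift=14
  byte[9]=0x1F cont=0 payload=0x1F=31: acc |= 31<<14 -> acc=521975 shift=21 [end]
Varint 4: bytes[7:10] = F7 ED 1F -> value 521975 (3 byte(s))
  byte[10]=0xD6 cont=1 payload=0x56=86: acc |= 86<<0 -> acc=86 shift=7
  byte[11]=0x7F cont=0 payload=0x7F=127: acc |= 127<<7 -> acc=16342 shift=14 [end]
Varint 5: bytes[10:12] = D6 7F -> value 16342 (2 byte(s))

Answer: 6 846824 1075809 521975 16342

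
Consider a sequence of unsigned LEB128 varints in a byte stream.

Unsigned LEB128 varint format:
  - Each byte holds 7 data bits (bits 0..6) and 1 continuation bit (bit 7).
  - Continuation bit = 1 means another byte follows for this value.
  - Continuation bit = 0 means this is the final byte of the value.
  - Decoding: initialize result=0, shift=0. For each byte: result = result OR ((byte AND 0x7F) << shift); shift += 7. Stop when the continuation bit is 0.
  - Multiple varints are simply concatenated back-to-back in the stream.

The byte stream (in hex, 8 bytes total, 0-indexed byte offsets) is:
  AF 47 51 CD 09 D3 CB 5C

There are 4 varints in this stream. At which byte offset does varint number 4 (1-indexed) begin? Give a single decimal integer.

Answer: 5

Derivation:
  byte[0]=0xAF cont=1 payload=0x2F=47: acc |= 47<<0 -> acc=47 shift=7
  byte[1]=0x47 cont=0 payload=0x47=71: acc |= 71<<7 -> acc=9135 shift=14 [end]
Varint 1: bytes[0:2] = AF 47 -> value 9135 (2 byte(s))
  byte[2]=0x51 cont=0 payload=0x51=81: acc |= 81<<0 -> acc=81 shift=7 [end]
Varint 2: bytes[2:3] = 51 -> value 81 (1 byte(s))
  byte[3]=0xCD cont=1 payload=0x4D=77: acc |= 77<<0 -> acc=77 shift=7
  byte[4]=0x09 cont=0 payload=0x09=9: acc |= 9<<7 -> acc=1229 shift=14 [end]
Varint 3: bytes[3:5] = CD 09 -> value 1229 (2 byte(s))
  byte[5]=0xD3 cont=1 payload=0x53=83: acc |= 83<<0 -> acc=83 shift=7
  byte[6]=0xCB cont=1 payload=0x4B=75: acc |= 75<<7 -> acc=9683 shift=14
  byte[7]=0x5C cont=0 payload=0x5C=92: acc |= 92<<14 -> acc=1517011 shift=21 [end]
Varint 4: bytes[5:8] = D3 CB 5C -> value 1517011 (3 byte(s))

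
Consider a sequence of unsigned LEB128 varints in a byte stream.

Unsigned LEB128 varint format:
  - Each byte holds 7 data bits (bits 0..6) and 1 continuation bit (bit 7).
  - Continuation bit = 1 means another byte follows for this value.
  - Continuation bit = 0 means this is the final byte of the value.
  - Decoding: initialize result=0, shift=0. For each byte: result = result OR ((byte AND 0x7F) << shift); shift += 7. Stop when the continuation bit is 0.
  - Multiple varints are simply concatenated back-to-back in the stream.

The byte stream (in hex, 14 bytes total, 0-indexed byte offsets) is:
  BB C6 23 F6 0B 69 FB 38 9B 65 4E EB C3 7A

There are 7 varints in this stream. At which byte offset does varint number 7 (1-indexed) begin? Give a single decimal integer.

Answer: 11

Derivation:
  byte[0]=0xBB cont=1 payload=0x3B=59: acc |= 59<<0 -> acc=59 shift=7
  byte[1]=0xC6 cont=1 payload=0x46=70: acc |= 70<<7 -> acc=9019 shift=14
  byte[2]=0x23 cont=0 payload=0x23=35: acc |= 35<<14 -> acc=582459 shift=21 [end]
Varint 1: bytes[0:3] = BB C6 23 -> value 582459 (3 byte(s))
  byte[3]=0xF6 cont=1 payload=0x76=118: acc |= 118<<0 -> acc=118 shift=7
  byte[4]=0x0B cont=0 payload=0x0B=11: acc |= 11<<7 -> acc=1526 shift=14 [end]
Varint 2: bytes[3:5] = F6 0B -> value 1526 (2 byte(s))
  byte[5]=0x69 cont=0 payload=0x69=105: acc |= 105<<0 -> acc=105 shift=7 [end]
Varint 3: bytes[5:6] = 69 -> value 105 (1 byte(s))
  byte[6]=0xFB cont=1 payload=0x7B=123: acc |= 123<<0 -> acc=123 shift=7
  byte[7]=0x38 cont=0 payload=0x38=56: acc |= 56<<7 -> acc=7291 shift=14 [end]
Varint 4: bytes[6:8] = FB 38 -> value 7291 (2 byte(s))
  byte[8]=0x9B cont=1 payload=0x1B=27: acc |= 27<<0 -> acc=27 shift=7
  byte[9]=0x65 cont=0 payload=0x65=101: acc |= 101<<7 -> acc=12955 shift=14 [end]
Varint 5: bytes[8:10] = 9B 65 -> value 12955 (2 byte(s))
  byte[10]=0x4E cont=0 payload=0x4E=78: acc |= 78<<0 -> acc=78 shift=7 [end]
Varint 6: bytes[10:11] = 4E -> value 78 (1 byte(s))
  byte[11]=0xEB cont=1 payload=0x6B=107: acc |= 107<<0 -> acc=107 shift=7
  byte[12]=0xC3 cont=1 payload=0x43=67: acc |= 67<<7 -> acc=8683 shift=14
  byte[13]=0x7A cont=0 payload=0x7A=122: acc |= 122<<14 -> acc=2007531 shift=21 [end]
Varint 7: bytes[11:14] = EB C3 7A -> value 2007531 (3 byte(s))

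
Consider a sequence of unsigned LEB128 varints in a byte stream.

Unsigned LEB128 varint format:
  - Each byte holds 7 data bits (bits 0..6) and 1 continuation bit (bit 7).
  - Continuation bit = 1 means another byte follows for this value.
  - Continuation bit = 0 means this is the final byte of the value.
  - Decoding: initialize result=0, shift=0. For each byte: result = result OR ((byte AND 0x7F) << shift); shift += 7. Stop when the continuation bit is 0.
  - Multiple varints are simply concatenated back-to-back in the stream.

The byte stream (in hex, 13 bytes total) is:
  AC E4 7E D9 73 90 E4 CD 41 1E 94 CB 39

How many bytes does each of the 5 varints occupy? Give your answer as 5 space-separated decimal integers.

Answer: 3 2 4 1 3

Derivation:
  byte[0]=0xAC cont=1 payload=0x2C=44: acc |= 44<<0 -> acc=44 shift=7
  byte[1]=0xE4 cont=1 payload=0x64=100: acc |= 100<<7 -> acc=12844 shift=14
  byte[2]=0x7E cont=0 payload=0x7E=126: acc |= 126<<14 -> acc=2077228 shift=21 [end]
Varint 1: bytes[0:3] = AC E4 7E -> value 2077228 (3 byte(s))
  byte[3]=0xD9 cont=1 payload=0x59=89: acc |= 89<<0 -> acc=89 shift=7
  byte[4]=0x73 cont=0 payload=0x73=115: acc |= 115<<7 -> acc=14809 shift=14 [end]
Varint 2: bytes[3:5] = D9 73 -> value 14809 (2 byte(s))
  byte[5]=0x90 cont=1 payload=0x10=16: acc |= 16<<0 -> acc=16 shift=7
  byte[6]=0xE4 cont=1 payload=0x64=100: acc |= 100<<7 -> acc=12816 shift=14
  byte[7]=0xCD cont=1 payload=0x4D=77: acc |= 77<<14 -> acc=1274384 shift=21
  byte[8]=0x41 cont=0 payload=0x41=65: acc |= 65<<21 -> acc=137589264 shift=28 [end]
Varint 3: bytes[5:9] = 90 E4 CD 41 -> value 137589264 (4 byte(s))
  byte[9]=0x1E cont=0 payload=0x1E=30: acc |= 30<<0 -> acc=30 shift=7 [end]
Varint 4: bytes[9:10] = 1E -> value 30 (1 byte(s))
  byte[10]=0x94 cont=1 payload=0x14=20: acc |= 20<<0 -> acc=20 shift=7
  byte[11]=0xCB cont=1 payload=0x4B=75: acc |= 75<<7 -> acc=9620 shift=14
  byte[12]=0x39 cont=0 payload=0x39=57: acc |= 57<<14 -> acc=943508 shift=21 [end]
Varint 5: bytes[10:13] = 94 CB 39 -> value 943508 (3 byte(s))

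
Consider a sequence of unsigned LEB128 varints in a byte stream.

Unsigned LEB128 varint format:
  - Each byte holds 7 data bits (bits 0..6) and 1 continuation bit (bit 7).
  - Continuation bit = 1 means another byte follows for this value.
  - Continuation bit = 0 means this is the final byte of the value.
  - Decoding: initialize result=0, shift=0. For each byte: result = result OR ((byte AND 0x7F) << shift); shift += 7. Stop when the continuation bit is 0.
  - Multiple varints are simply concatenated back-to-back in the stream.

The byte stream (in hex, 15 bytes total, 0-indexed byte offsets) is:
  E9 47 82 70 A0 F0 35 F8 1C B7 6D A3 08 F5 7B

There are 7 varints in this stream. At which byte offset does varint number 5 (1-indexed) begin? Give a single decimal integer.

Answer: 9

Derivation:
  byte[0]=0xE9 cont=1 payload=0x69=105: acc |= 105<<0 -> acc=105 shift=7
  byte[1]=0x47 cont=0 payload=0x47=71: acc |= 71<<7 -> acc=9193 shift=14 [end]
Varint 1: bytes[0:2] = E9 47 -> value 9193 (2 byte(s))
  byte[2]=0x82 cont=1 payload=0x02=2: acc |= 2<<0 -> acc=2 shift=7
  byte[3]=0x70 cont=0 payload=0x70=112: acc |= 112<<7 -> acc=14338 shift=14 [end]
Varint 2: bytes[2:4] = 82 70 -> value 14338 (2 byte(s))
  byte[4]=0xA0 cont=1 payload=0x20=32: acc |= 32<<0 -> acc=32 shift=7
  byte[5]=0xF0 cont=1 payload=0x70=112: acc |= 112<<7 -> acc=14368 shift=14
  byte[6]=0x35 cont=0 payload=0x35=53: acc |= 53<<14 -> acc=882720 shift=21 [end]
Varint 3: bytes[4:7] = A0 F0 35 -> value 882720 (3 byte(s))
  byte[7]=0xF8 cont=1 payload=0x78=120: acc |= 120<<0 -> acc=120 shift=7
  byte[8]=0x1C cont=0 payload=0x1C=28: acc |= 28<<7 -> acc=3704 shift=14 [end]
Varint 4: bytes[7:9] = F8 1C -> value 3704 (2 byte(s))
  byte[9]=0xB7 cont=1 payload=0x37=55: acc |= 55<<0 -> acc=55 shift=7
  byte[10]=0x6D cont=0 payload=0x6D=109: acc |= 109<<7 -> acc=14007 shift=14 [end]
Varint 5: bytes[9:11] = B7 6D -> value 14007 (2 byte(s))
  byte[11]=0xA3 cont=1 payload=0x23=35: acc |= 35<<0 -> acc=35 shift=7
  byte[12]=0x08 cont=0 payload=0x08=8: acc |= 8<<7 -> acc=1059 shift=14 [end]
Varint 6: bytes[11:13] = A3 08 -> value 1059 (2 byte(s))
  byte[13]=0xF5 cont=1 payload=0x75=117: acc |= 117<<0 -> acc=117 shift=7
  byte[14]=0x7B cont=0 payload=0x7B=123: acc |= 123<<7 -> acc=15861 shift=14 [end]
Varint 7: bytes[13:15] = F5 7B -> value 15861 (2 byte(s))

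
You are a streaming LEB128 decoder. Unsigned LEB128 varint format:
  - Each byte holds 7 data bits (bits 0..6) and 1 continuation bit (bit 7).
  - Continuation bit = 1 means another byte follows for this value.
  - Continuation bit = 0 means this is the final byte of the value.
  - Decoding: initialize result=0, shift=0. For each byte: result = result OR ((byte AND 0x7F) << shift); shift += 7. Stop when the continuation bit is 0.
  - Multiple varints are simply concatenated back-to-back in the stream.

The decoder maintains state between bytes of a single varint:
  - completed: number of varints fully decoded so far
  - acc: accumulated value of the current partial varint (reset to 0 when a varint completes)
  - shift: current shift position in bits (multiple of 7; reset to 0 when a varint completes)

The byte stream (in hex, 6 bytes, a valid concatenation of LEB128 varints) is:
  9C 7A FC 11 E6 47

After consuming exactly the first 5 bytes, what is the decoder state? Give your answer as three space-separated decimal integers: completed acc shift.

Answer: 2 102 7

Derivation:
byte[0]=0x9C cont=1 payload=0x1C: acc |= 28<<0 -> completed=0 acc=28 shift=7
byte[1]=0x7A cont=0 payload=0x7A: varint #1 complete (value=15644); reset -> completed=1 acc=0 shift=0
byte[2]=0xFC cont=1 payload=0x7C: acc |= 124<<0 -> completed=1 acc=124 shift=7
byte[3]=0x11 cont=0 payload=0x11: varint #2 complete (value=2300); reset -> completed=2 acc=0 shift=0
byte[4]=0xE6 cont=1 payload=0x66: acc |= 102<<0 -> completed=2 acc=102 shift=7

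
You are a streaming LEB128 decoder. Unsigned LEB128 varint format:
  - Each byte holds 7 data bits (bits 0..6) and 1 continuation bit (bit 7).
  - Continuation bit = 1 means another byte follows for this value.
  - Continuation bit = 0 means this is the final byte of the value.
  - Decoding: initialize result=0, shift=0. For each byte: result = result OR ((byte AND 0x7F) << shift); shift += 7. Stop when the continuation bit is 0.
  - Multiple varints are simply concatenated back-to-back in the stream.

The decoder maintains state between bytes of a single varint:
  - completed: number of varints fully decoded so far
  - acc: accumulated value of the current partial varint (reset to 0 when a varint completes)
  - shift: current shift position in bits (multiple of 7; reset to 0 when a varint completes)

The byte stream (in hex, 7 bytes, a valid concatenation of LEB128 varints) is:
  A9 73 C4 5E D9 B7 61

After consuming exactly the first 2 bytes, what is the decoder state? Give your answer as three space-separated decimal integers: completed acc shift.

Answer: 1 0 0

Derivation:
byte[0]=0xA9 cont=1 payload=0x29: acc |= 41<<0 -> completed=0 acc=41 shift=7
byte[1]=0x73 cont=0 payload=0x73: varint #1 complete (value=14761); reset -> completed=1 acc=0 shift=0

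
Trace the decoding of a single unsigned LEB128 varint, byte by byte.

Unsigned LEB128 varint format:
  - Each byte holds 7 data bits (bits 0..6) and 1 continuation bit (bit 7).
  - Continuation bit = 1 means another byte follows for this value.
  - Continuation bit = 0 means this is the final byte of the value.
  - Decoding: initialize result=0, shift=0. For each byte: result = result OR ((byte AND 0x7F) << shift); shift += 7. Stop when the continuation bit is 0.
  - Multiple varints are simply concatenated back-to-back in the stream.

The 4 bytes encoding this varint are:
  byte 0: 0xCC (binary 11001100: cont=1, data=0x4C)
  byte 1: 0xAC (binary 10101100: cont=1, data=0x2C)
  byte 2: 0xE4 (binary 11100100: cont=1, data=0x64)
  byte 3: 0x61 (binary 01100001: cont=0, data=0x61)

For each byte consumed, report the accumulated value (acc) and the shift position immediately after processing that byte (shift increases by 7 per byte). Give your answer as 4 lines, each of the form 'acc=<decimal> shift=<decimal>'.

Answer: acc=76 shift=7
acc=5708 shift=14
acc=1644108 shift=21
acc=205067852 shift=28

Derivation:
byte 0=0xCC: payload=0x4C=76, contrib = 76<<0 = 76; acc -> 76, shift -> 7
byte 1=0xAC: payload=0x2C=44, contrib = 44<<7 = 5632; acc -> 5708, shift -> 14
byte 2=0xE4: payload=0x64=100, contrib = 100<<14 = 1638400; acc -> 1644108, shift -> 21
byte 3=0x61: payload=0x61=97, contrib = 97<<21 = 203423744; acc -> 205067852, shift -> 28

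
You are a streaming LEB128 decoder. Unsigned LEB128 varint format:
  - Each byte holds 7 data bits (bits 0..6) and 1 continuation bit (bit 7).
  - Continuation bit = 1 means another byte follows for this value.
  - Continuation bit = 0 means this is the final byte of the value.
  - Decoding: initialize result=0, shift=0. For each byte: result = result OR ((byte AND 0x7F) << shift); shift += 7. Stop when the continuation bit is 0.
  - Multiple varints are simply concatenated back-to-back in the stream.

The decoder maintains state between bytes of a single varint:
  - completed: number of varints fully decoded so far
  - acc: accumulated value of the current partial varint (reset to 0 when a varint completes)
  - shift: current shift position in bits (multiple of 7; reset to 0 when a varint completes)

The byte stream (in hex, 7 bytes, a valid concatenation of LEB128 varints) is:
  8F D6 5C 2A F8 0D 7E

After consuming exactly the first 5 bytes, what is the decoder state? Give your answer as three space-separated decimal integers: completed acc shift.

byte[0]=0x8F cont=1 payload=0x0F: acc |= 15<<0 -> completed=0 acc=15 shift=7
byte[1]=0xD6 cont=1 payload=0x56: acc |= 86<<7 -> completed=0 acc=11023 shift=14
byte[2]=0x5C cont=0 payload=0x5C: varint #1 complete (value=1518351); reset -> completed=1 acc=0 shift=0
byte[3]=0x2A cont=0 payload=0x2A: varint #2 complete (value=42); reset -> completed=2 acc=0 shift=0
byte[4]=0xF8 cont=1 payload=0x78: acc |= 120<<0 -> completed=2 acc=120 shift=7

Answer: 2 120 7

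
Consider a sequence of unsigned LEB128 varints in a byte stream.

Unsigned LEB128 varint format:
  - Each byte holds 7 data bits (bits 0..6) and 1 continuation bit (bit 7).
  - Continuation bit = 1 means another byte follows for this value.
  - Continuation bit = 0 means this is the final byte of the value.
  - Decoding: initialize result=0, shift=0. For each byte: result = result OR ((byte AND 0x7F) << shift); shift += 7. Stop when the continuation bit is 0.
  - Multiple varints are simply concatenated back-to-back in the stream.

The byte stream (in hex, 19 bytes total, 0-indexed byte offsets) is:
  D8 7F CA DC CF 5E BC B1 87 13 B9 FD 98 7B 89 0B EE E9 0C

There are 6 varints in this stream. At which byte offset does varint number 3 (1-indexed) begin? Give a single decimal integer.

Answer: 6

Derivation:
  byte[0]=0xD8 cont=1 payload=0x58=88: acc |= 88<<0 -> acc=88 shift=7
  byte[1]=0x7F cont=0 payload=0x7F=127: acc |= 127<<7 -> acc=16344 shift=14 [end]
Varint 1: bytes[0:2] = D8 7F -> value 16344 (2 byte(s))
  byte[2]=0xCA cont=1 payload=0x4A=74: acc |= 74<<0 -> acc=74 shift=7
  byte[3]=0xDC cont=1 payload=0x5C=92: acc |= 92<<7 -> acc=11850 shift=14
  byte[4]=0xCF cont=1 payload=0x4F=79: acc |= 79<<14 -> acc=1306186 shift=21
  byte[5]=0x5E cont=0 payload=0x5E=94: acc |= 94<<21 -> acc=198438474 shift=28 [end]
Varint 2: bytes[2:6] = CA DC CF 5E -> value 198438474 (4 byte(s))
  byte[6]=0xBC cont=1 payload=0x3C=60: acc |= 60<<0 -> acc=60 shift=7
  byte[7]=0xB1 cont=1 payload=0x31=49: acc |= 49<<7 -> acc=6332 shift=14
  byte[8]=0x87 cont=1 payload=0x07=7: acc |= 7<<14 -> acc=121020 shift=21
  byte[9]=0x13 cont=0 payload=0x13=19: acc |= 19<<21 -> acc=39966908 shift=28 [end]
Varint 3: bytes[6:10] = BC B1 87 13 -> value 39966908 (4 byte(s))
  byte[10]=0xB9 cont=1 payload=0x39=57: acc |= 57<<0 -> acc=57 shift=7
  byte[11]=0xFD cont=1 payload=0x7D=125: acc |= 125<<7 -> acc=16057 shift=14
  byte[12]=0x98 cont=1 payload=0x18=24: acc |= 24<<14 -> acc=409273 shift=21
  byte[13]=0x7B cont=0 payload=0x7B=123: acc |= 123<<21 -> acc=258358969 shift=28 [end]
Varint 4: bytes[10:14] = B9 FD 98 7B -> value 258358969 (4 byte(s))
  byte[14]=0x89 cont=1 payload=0x09=9: acc |= 9<<0 -> acc=9 shift=7
  byte[15]=0x0B cont=0 payload=0x0B=11: acc |= 11<<7 -> acc=1417 shift=14 [end]
Varint 5: bytes[14:16] = 89 0B -> value 1417 (2 byte(s))
  byte[16]=0xEE cont=1 payload=0x6E=110: acc |= 110<<0 -> acc=110 shift=7
  byte[17]=0xE9 cont=1 payload=0x69=105: acc |= 105<<7 -> acc=13550 shift=14
  byte[18]=0x0C cont=0 payload=0x0C=12: acc |= 12<<14 -> acc=210158 shift=21 [end]
Varint 6: bytes[16:19] = EE E9 0C -> value 210158 (3 byte(s))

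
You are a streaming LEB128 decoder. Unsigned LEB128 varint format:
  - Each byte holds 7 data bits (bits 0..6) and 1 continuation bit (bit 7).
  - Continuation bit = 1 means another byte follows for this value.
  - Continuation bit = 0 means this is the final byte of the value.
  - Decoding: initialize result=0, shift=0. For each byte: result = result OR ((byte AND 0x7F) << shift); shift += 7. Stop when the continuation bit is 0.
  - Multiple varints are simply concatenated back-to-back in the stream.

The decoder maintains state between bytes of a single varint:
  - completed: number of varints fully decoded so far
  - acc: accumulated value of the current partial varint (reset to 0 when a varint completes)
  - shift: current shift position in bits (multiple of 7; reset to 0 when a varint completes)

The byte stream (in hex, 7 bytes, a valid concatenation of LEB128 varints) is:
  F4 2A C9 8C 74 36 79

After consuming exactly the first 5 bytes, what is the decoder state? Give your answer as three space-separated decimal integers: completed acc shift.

byte[0]=0xF4 cont=1 payload=0x74: acc |= 116<<0 -> completed=0 acc=116 shift=7
byte[1]=0x2A cont=0 payload=0x2A: varint #1 complete (value=5492); reset -> completed=1 acc=0 shift=0
byte[2]=0xC9 cont=1 payload=0x49: acc |= 73<<0 -> completed=1 acc=73 shift=7
byte[3]=0x8C cont=1 payload=0x0C: acc |= 12<<7 -> completed=1 acc=1609 shift=14
byte[4]=0x74 cont=0 payload=0x74: varint #2 complete (value=1902153); reset -> completed=2 acc=0 shift=0

Answer: 2 0 0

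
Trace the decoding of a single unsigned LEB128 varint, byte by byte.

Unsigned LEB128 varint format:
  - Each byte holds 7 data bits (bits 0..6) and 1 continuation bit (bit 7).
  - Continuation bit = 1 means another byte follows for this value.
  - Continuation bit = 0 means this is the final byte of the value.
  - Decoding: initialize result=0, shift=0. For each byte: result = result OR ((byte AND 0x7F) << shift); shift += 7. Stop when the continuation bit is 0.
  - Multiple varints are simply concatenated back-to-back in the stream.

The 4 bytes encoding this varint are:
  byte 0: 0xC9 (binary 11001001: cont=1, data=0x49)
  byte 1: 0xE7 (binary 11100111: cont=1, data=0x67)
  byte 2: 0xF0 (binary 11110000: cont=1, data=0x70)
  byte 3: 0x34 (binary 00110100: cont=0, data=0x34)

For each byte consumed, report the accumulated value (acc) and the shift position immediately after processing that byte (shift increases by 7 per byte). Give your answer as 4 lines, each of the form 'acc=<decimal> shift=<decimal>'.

Answer: acc=73 shift=7
acc=13257 shift=14
acc=1848265 shift=21
acc=110900169 shift=28

Derivation:
byte 0=0xC9: payload=0x49=73, contrib = 73<<0 = 73; acc -> 73, shift -> 7
byte 1=0xE7: payload=0x67=103, contrib = 103<<7 = 13184; acc -> 13257, shift -> 14
byte 2=0xF0: payload=0x70=112, contrib = 112<<14 = 1835008; acc -> 1848265, shift -> 21
byte 3=0x34: payload=0x34=52, contrib = 52<<21 = 109051904; acc -> 110900169, shift -> 28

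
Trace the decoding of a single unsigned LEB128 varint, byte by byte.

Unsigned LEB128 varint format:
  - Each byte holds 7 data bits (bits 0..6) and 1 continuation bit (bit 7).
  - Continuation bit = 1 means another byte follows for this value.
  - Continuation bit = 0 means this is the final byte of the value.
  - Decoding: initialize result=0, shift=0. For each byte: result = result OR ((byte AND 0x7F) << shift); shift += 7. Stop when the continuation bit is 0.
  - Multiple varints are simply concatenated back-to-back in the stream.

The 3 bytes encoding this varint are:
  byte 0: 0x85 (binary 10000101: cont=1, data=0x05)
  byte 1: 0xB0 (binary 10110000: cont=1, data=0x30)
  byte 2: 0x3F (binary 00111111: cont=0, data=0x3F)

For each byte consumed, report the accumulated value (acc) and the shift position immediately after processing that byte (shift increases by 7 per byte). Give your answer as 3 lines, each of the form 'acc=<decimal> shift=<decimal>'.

Answer: acc=5 shift=7
acc=6149 shift=14
acc=1038341 shift=21

Derivation:
byte 0=0x85: payload=0x05=5, contrib = 5<<0 = 5; acc -> 5, shift -> 7
byte 1=0xB0: payload=0x30=48, contrib = 48<<7 = 6144; acc -> 6149, shift -> 14
byte 2=0x3F: payload=0x3F=63, contrib = 63<<14 = 1032192; acc -> 1038341, shift -> 21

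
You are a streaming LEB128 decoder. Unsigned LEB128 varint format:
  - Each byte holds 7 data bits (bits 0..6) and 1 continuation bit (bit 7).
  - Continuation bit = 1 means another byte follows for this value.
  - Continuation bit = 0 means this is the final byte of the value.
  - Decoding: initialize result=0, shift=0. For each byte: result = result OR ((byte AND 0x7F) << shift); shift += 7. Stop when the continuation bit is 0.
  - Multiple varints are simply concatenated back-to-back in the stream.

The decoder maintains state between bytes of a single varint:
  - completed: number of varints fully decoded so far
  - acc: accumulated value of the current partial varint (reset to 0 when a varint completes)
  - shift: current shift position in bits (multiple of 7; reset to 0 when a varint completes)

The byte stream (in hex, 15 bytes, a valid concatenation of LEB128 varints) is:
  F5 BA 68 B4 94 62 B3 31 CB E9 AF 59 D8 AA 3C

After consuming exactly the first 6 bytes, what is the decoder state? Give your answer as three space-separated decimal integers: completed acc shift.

byte[0]=0xF5 cont=1 payload=0x75: acc |= 117<<0 -> completed=0 acc=117 shift=7
byte[1]=0xBA cont=1 payload=0x3A: acc |= 58<<7 -> completed=0 acc=7541 shift=14
byte[2]=0x68 cont=0 payload=0x68: varint #1 complete (value=1711477); reset -> completed=1 acc=0 shift=0
byte[3]=0xB4 cont=1 payload=0x34: acc |= 52<<0 -> completed=1 acc=52 shift=7
byte[4]=0x94 cont=1 payload=0x14: acc |= 20<<7 -> completed=1 acc=2612 shift=14
byte[5]=0x62 cont=0 payload=0x62: varint #2 complete (value=1608244); reset -> completed=2 acc=0 shift=0

Answer: 2 0 0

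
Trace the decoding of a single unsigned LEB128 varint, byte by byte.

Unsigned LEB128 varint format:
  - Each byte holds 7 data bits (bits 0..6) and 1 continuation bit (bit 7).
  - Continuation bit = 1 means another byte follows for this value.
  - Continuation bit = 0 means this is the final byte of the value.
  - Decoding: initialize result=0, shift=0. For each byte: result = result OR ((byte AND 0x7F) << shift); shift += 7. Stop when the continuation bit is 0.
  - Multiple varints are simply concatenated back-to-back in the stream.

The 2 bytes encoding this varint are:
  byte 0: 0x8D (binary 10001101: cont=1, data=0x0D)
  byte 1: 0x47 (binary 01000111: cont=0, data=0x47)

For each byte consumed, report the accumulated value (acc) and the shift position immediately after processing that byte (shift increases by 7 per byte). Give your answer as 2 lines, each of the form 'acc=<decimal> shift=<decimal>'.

byte 0=0x8D: payload=0x0D=13, contrib = 13<<0 = 13; acc -> 13, shift -> 7
byte 1=0x47: payload=0x47=71, contrib = 71<<7 = 9088; acc -> 9101, shift -> 14

Answer: acc=13 shift=7
acc=9101 shift=14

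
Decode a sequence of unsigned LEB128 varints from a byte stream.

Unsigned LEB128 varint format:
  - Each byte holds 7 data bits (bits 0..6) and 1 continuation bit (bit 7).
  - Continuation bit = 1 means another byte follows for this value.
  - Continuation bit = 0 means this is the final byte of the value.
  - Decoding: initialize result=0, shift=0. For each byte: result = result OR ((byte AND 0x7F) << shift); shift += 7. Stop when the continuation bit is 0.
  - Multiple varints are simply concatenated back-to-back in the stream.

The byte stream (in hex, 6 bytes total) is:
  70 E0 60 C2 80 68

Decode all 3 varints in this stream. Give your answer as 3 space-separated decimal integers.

  byte[0]=0x70 cont=0 payload=0x70=112: acc |= 112<<0 -> acc=112 shift=7 [end]
Varint 1: bytes[0:1] = 70 -> value 112 (1 byte(s))
  byte[1]=0xE0 cont=1 payload=0x60=96: acc |= 96<<0 -> acc=96 shift=7
  byte[2]=0x60 cont=0 payload=0x60=96: acc |= 96<<7 -> acc=12384 shift=14 [end]
Varint 2: bytes[1:3] = E0 60 -> value 12384 (2 byte(s))
  byte[3]=0xC2 cont=1 payload=0x42=66: acc |= 66<<0 -> acc=66 shift=7
  byte[4]=0x80 cont=1 payload=0x00=0: acc |= 0<<7 -> acc=66 shift=14
  byte[5]=0x68 cont=0 payload=0x68=104: acc |= 104<<14 -> acc=1704002 shift=21 [end]
Varint 3: bytes[3:6] = C2 80 68 -> value 1704002 (3 byte(s))

Answer: 112 12384 1704002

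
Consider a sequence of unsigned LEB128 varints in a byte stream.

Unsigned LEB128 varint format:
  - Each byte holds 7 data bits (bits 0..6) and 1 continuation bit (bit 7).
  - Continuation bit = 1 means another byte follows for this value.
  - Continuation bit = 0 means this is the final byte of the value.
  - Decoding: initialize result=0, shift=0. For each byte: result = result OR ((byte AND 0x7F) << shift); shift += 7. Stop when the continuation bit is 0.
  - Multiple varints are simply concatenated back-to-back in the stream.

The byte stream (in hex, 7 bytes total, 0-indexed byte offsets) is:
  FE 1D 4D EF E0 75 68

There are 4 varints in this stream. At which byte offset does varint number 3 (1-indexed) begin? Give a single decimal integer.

Answer: 3

Derivation:
  byte[0]=0xFE cont=1 payload=0x7E=126: acc |= 126<<0 -> acc=126 shift=7
  byte[1]=0x1D cont=0 payload=0x1D=29: acc |= 29<<7 -> acc=3838 shift=14 [end]
Varint 1: bytes[0:2] = FE 1D -> value 3838 (2 byte(s))
  byte[2]=0x4D cont=0 payload=0x4D=77: acc |= 77<<0 -> acc=77 shift=7 [end]
Varint 2: bytes[2:3] = 4D -> value 77 (1 byte(s))
  byte[3]=0xEF cont=1 payload=0x6F=111: acc |= 111<<0 -> acc=111 shift=7
  byte[4]=0xE0 cont=1 payload=0x60=96: acc |= 96<<7 -> acc=12399 shift=14
  byte[5]=0x75 cont=0 payload=0x75=117: acc |= 117<<14 -> acc=1929327 shift=21 [end]
Varint 3: bytes[3:6] = EF E0 75 -> value 1929327 (3 byte(s))
  byte[6]=0x68 cont=0 payload=0x68=104: acc |= 104<<0 -> acc=104 shift=7 [end]
Varint 4: bytes[6:7] = 68 -> value 104 (1 byte(s))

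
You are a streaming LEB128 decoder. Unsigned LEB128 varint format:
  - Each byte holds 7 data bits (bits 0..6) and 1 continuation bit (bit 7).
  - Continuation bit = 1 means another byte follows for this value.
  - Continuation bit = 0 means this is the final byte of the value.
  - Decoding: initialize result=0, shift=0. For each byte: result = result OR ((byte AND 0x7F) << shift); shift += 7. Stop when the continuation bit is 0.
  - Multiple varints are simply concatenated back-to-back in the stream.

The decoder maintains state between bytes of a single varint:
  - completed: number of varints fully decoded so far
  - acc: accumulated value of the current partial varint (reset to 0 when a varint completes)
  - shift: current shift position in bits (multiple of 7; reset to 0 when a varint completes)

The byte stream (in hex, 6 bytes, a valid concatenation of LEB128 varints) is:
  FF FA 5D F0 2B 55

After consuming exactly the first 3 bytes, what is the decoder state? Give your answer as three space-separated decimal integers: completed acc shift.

Answer: 1 0 0

Derivation:
byte[0]=0xFF cont=1 payload=0x7F: acc |= 127<<0 -> completed=0 acc=127 shift=7
byte[1]=0xFA cont=1 payload=0x7A: acc |= 122<<7 -> completed=0 acc=15743 shift=14
byte[2]=0x5D cont=0 payload=0x5D: varint #1 complete (value=1539455); reset -> completed=1 acc=0 shift=0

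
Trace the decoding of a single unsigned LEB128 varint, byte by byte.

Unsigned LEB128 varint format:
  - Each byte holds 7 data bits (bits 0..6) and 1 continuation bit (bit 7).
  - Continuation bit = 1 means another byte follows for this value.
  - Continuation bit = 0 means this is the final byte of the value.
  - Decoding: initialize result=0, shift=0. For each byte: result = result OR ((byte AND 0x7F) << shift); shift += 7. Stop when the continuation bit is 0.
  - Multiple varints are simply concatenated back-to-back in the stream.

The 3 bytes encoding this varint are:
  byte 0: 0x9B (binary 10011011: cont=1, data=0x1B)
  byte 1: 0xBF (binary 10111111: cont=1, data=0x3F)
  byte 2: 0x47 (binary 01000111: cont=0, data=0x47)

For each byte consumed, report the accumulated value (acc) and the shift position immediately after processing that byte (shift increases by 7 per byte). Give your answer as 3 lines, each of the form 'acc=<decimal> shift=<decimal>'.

Answer: acc=27 shift=7
acc=8091 shift=14
acc=1171355 shift=21

Derivation:
byte 0=0x9B: payload=0x1B=27, contrib = 27<<0 = 27; acc -> 27, shift -> 7
byte 1=0xBF: payload=0x3F=63, contrib = 63<<7 = 8064; acc -> 8091, shift -> 14
byte 2=0x47: payload=0x47=71, contrib = 71<<14 = 1163264; acc -> 1171355, shift -> 21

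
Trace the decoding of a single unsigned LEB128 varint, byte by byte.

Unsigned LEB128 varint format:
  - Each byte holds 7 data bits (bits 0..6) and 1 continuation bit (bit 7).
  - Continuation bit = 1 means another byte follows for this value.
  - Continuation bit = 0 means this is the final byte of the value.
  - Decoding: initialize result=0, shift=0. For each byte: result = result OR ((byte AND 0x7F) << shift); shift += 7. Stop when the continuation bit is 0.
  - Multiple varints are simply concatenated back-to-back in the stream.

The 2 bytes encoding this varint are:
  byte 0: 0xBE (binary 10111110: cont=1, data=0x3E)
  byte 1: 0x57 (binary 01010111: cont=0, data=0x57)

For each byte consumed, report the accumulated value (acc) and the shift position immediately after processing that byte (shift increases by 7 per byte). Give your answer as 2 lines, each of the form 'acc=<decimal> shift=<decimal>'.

byte 0=0xBE: payload=0x3E=62, contrib = 62<<0 = 62; acc -> 62, shift -> 7
byte 1=0x57: payload=0x57=87, contrib = 87<<7 = 11136; acc -> 11198, shift -> 14

Answer: acc=62 shift=7
acc=11198 shift=14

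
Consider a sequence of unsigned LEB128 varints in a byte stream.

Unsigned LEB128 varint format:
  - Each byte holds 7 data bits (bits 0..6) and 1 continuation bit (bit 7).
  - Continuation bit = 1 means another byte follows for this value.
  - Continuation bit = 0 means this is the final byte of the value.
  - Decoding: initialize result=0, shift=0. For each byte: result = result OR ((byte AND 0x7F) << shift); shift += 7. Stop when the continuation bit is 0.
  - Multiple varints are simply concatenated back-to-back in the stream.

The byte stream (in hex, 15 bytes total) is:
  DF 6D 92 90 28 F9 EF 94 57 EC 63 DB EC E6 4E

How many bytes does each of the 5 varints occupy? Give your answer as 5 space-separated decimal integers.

Answer: 2 3 4 2 4

Derivation:
  byte[0]=0xDF cont=1 payload=0x5F=95: acc |= 95<<0 -> acc=95 shift=7
  byte[1]=0x6D cont=0 payload=0x6D=109: acc |= 109<<7 -> acc=14047 shift=14 [end]
Varint 1: bytes[0:2] = DF 6D -> value 14047 (2 byte(s))
  byte[2]=0x92 cont=1 payload=0x12=18: acc |= 18<<0 -> acc=18 shift=7
  byte[3]=0x90 cont=1 payload=0x10=16: acc |= 16<<7 -> acc=2066 shift=14
  byte[4]=0x28 cont=0 payload=0x28=40: acc |= 40<<14 -> acc=657426 shift=21 [end]
Varint 2: bytes[2:5] = 92 90 28 -> value 657426 (3 byte(s))
  byte[5]=0xF9 cont=1 payload=0x79=121: acc |= 121<<0 -> acc=121 shift=7
  byte[6]=0xEF cont=1 payload=0x6F=111: acc |= 111<<7 -> acc=14329 shift=14
  byte[7]=0x94 cont=1 payload=0x14=20: acc |= 20<<14 -> acc=342009 shift=21
  byte[8]=0x57 cont=0 payload=0x57=87: acc |= 87<<21 -> acc=182794233 shift=28 [end]
Varint 3: bytes[5:9] = F9 EF 94 57 -> value 182794233 (4 byte(s))
  byte[9]=0xEC cont=1 payload=0x6C=108: acc |= 108<<0 -> acc=108 shift=7
  byte[10]=0x63 cont=0 payload=0x63=99: acc |= 99<<7 -> acc=12780 shift=14 [end]
Varint 4: bytes[9:11] = EC 63 -> value 12780 (2 byte(s))
  byte[11]=0xDB cont=1 payload=0x5B=91: acc |= 91<<0 -> acc=91 shift=7
  byte[12]=0xEC cont=1 payload=0x6C=108: acc |= 108<<7 -> acc=13915 shift=14
  byte[13]=0xE6 cont=1 payload=0x66=102: acc |= 102<<14 -> acc=1685083 shift=21
  byte[14]=0x4E cont=0 payload=0x4E=78: acc |= 78<<21 -> acc=165262939 shift=28 [end]
Varint 5: bytes[11:15] = DB EC E6 4E -> value 165262939 (4 byte(s))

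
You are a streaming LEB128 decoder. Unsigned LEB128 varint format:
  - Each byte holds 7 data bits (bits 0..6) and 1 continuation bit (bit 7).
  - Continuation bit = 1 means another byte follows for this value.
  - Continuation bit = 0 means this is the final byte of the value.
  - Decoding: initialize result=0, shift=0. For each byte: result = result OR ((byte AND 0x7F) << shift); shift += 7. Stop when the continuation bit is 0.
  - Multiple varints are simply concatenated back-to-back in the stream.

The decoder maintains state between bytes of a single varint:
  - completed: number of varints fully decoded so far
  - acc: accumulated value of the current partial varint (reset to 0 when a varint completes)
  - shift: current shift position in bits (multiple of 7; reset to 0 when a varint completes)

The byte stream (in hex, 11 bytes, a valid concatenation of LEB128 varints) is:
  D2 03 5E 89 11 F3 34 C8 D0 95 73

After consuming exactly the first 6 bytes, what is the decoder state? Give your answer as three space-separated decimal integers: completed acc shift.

Answer: 3 115 7

Derivation:
byte[0]=0xD2 cont=1 payload=0x52: acc |= 82<<0 -> completed=0 acc=82 shift=7
byte[1]=0x03 cont=0 payload=0x03: varint #1 complete (value=466); reset -> completed=1 acc=0 shift=0
byte[2]=0x5E cont=0 payload=0x5E: varint #2 complete (value=94); reset -> completed=2 acc=0 shift=0
byte[3]=0x89 cont=1 payload=0x09: acc |= 9<<0 -> completed=2 acc=9 shift=7
byte[4]=0x11 cont=0 payload=0x11: varint #3 complete (value=2185); reset -> completed=3 acc=0 shift=0
byte[5]=0xF3 cont=1 payload=0x73: acc |= 115<<0 -> completed=3 acc=115 shift=7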